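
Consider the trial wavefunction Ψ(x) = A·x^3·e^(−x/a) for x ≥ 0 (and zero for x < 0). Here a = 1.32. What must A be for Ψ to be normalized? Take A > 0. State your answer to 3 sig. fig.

The normalization condition is ∫|Ψ|² dx = 1 from 0 to ∞.
With Ψ = A·x^3·e^(−x/a), the integral evaluates to A²·[45·a^7/8].
Hence A² = 1/[45·a^7/8].
Substituting a = 1.32 gives A² = 0.02546, so A = 0.1596.

A ≈ 0.160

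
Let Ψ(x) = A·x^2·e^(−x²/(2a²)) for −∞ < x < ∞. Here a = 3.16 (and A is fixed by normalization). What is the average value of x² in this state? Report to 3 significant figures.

⟨x^2⟩ ≈ 25.0

By definition ⟨x²⟩ = ∫ x^2 |Ψ(x)|² dx.
Differentiating ∫e^(−αx²) dx = √(π/α) under α to get the higher moments, since the A² factors cancel between numerator and denominator, ⟨x²⟩ = 5·a^2/2.
With a = 3.16, ⟨x^2⟩ = 24.96.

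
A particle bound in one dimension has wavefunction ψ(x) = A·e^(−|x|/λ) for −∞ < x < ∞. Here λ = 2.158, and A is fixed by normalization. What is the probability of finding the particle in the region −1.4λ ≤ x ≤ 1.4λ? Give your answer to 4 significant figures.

P ≈ 0.9392

P = ∫_{−1.4λ}^{1.4λ} |ψ(x)|² dx.
The normalization integral ∫|ψ|²dx over the whole domain equals λ·A², and A² cancels in the ratio.
By symmetry take twice the x ≥ 0 contribution in numerator and denominator; the 2's cancel. In terms of u = x/λ (A² and the length scale cancel between numerator and denominator), P = [∫_{0}^{1.4} e^(-2·u) du] / [∫_{0}^{∞} e^(-2·u) du].
Using ∫ e^(-2·u) du = -e^(-2·u)/2, the numerator is 1/2 - e^(-14/5)/2 and the denominator is 1/2.
This works out to P = 0.93919.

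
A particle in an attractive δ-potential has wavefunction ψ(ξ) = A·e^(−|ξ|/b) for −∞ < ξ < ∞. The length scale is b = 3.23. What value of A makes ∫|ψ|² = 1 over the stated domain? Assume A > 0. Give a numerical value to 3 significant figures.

The normalization condition is ∫|ψ|² dξ = 1 from −∞ to ∞.
Using ∫₀^∞ ξⁿ e^(−αξ) dξ = n!/αⁿ⁺¹, carrying out the integral gives A² · b.
Setting this equal to 1 gives A² = 1/(b).
Substituting b = 3.23 gives A² = 0.3096, so A = 0.5564.

A ≈ 0.556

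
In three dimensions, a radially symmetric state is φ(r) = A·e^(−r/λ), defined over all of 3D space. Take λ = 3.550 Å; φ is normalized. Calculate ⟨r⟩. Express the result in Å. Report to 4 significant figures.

⟨r⟩ ≈ 5.325 Å

By definition ⟨r⟩ = ∫ r |φ(r)|² 4πr² dr.
With ∫₀^∞ r^3 e^(−αr) dr = 3!/α^4, the ratio of the moment integral to the normalization integral gives ⟨r⟩ = 3·λ/2.
With λ = 3.550, ⟨r⟩ = 5.3250.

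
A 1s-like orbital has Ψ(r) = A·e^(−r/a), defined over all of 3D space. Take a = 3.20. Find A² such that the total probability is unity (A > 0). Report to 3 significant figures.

Require ∫ |Ψ|² 4πr² dr = 1 over the whole domain.
The angular integral contributes 4π, leaving ∫₀^∞ r²|Ψ|² dr.
With Ψ = A·e^(−r/a), the integral evaluates to A²·[π·a^3].
Hence A² = 1/[π·a^3].
Substituting a = 3.20 gives A² = 0.009714, so A = 0.09856.

A^2 ≈ 0.00971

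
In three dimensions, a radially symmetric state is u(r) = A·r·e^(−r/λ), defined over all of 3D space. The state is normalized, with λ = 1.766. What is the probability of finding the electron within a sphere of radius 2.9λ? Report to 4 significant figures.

P ≈ 0.6873

P = ∫ |u|² 4πr² dr over r ≤ 2.9λ.
A² is fixed by ∫₀^∞ 4πr²|u|² dr = 1, i.e. A² = (3·π·λ^5)^(−1).
Let t = r/λ; then A², 4π and the length scale all cancel, so P = ∫_{0}^{2.9} t^4·e^(-2·t) dt ÷ ∫_{0}^{∞} t^4·e^(-2·t) dt.
With ∫ t^4·e^(-2·t) dt = -(t^4/2 + t^3 + 3·t^2/2 + 3·t/2 + 3/4)·e^(-2·t) + C, the region integral is ≈ 0.515461 and the full one is 3/4.
Taking the ratio yields P = 0.68728.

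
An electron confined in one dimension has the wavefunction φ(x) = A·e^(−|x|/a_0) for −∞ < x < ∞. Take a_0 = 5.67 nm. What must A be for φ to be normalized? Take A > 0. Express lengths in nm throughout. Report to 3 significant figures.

The normalization condition is ∫|φ|² dx = 1 from −∞ to ∞.
With φ = A·e^(−|x|/a_0), the integral evaluates to A²·[a_0].
Setting this equal to 1 gives A² = 1/(a_0).
Substituting a_0 = 5.67 gives A² = 0.1764, so A = 0.4200.

A ≈ 0.420 nm^(-1/2)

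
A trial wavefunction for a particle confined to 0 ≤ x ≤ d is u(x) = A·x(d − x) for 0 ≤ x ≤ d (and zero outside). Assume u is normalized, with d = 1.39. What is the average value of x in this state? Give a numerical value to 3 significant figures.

The expectation value is the |u|²-weighted average of x: ∫ x|u|² dx.
Expanding the polynomial and integrating term by term, the ratio of the moment integral to the normalization integral gives ⟨x⟩ = d/2.
With d = 1.39, ⟨x⟩ = 0.6950.

⟨x⟩ ≈ 0.695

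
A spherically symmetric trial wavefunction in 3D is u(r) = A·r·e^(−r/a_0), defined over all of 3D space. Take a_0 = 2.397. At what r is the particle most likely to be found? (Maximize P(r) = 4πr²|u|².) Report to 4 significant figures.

r ≈ 4.794

Set d/dr [P(r) = 4πr²|u|²] = 0 and solve for r > 0.
Solving yields r = 2·a_0.
With a_0 = 2.397, the most probable radial distance is 4.7940.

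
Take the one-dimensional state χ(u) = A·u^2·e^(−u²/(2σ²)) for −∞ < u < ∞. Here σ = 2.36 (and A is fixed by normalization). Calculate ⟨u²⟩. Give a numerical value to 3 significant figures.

By definition ⟨u²⟩ = ∫ u^2 |χ(u)|² du.
Since the A² factors cancel between numerator and denominator, ⟨u²⟩ = 5·σ^2/2.
With σ = 2.36, ⟨u^2⟩ = 13.92.

⟨u^2⟩ ≈ 13.9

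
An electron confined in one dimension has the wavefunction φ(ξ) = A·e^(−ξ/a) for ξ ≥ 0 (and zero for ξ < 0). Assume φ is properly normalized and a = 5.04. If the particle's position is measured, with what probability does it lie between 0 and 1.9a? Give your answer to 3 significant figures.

P ≈ 0.978

The probability is P = ∫ |φ|² dξ over [0, 1.9a].
Since A² = 1/(a/2), this is the region integral divided by the full normalization integral.
Substituting u = ξ/a, A² and the length scale cancel in the ratio: P = ∫_{0}^{1.9} e^(-2·u) du / ∫_{0}^{∞} e^(-2·u) du.
With ∫ e^(-2·u) du = -e^(-2·u)/2 + C, the region integral is 1/2 - e^(-19/5)/2 and the full one is 1/2.
Evaluating gives P = 0.9776.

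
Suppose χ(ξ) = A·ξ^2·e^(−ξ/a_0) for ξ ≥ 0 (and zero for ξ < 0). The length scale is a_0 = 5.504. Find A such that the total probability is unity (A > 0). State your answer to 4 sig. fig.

A ≈ 0.01625

The normalization condition is ∫|χ|² dξ = 1 from 0 to ∞.
∫|χ|² dξ = A²·(3·a_0^5/4).
So A² = (3·a_0^5/4)^(−1).
Substituting a_0 = 5.504 gives A² = 0.00026397, so A = 0.016247.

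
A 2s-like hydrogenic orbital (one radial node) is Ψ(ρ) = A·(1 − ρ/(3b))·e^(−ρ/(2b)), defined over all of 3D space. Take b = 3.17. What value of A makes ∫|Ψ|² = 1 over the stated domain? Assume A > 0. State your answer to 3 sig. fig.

Normalization requires ∫|Ψ|² 4πρ² dρ = 1, integrated from 0 to ∞.
With ∫₀^∞ ρ^4 e^(−αρ) dρ = 4!/α^5, carrying out the integral gives A² · 8·π·b^3/3.
Plugging in b = 3.17 yields A = 0.06121.

A ≈ 0.0612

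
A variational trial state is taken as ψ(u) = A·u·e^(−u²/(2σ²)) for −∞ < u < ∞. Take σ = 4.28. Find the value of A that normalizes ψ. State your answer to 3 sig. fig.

A ≈ 0.120

Normalization requires ∫|ψ|² du = 1, integrated from −∞ to ∞.
Differentiating ∫e^(−αu²) du = √(π/α) under α to get the higher moments, ∫|ψ|² du = A²·(√(π)·σ^3/2).
Hence A² = 1/[√(π)·σ^3/2].
With σ = 4.28: A² = 0.01439 and A = 0.1200.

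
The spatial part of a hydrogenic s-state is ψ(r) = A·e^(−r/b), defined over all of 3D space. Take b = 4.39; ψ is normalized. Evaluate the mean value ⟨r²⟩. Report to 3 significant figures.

The expectation value is the |ψ|²-weighted average of r^2: ∫ r^2|ψ|² 4πr² dr.
With ∫₀^∞ r^4 e^(−αr) dr = 4!/α^5, the ratio of the moment integral to the normalization integral gives ⟨r²⟩ = 3·b^2.
With b = 4.39, ⟨r^2⟩ = 57.82.

⟨r^2⟩ ≈ 57.8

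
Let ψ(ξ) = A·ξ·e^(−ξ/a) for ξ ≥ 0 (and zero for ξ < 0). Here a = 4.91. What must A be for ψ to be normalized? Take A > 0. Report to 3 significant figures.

Require ∫ |ψ|² dξ = 1 over the whole domain.
Using ∫₀^∞ ξⁿ e^(−αξ) dξ = n!/αⁿ⁺¹, the integral (without the A² prefactor) comes out to a^3/4.
Substituting a = 4.91 gives A² = 0.03379, so A = 0.1838.

A ≈ 0.184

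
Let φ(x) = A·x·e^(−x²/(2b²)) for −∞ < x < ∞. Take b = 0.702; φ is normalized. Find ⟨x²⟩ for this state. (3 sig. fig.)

⟨x^2⟩ ≈ 0.739

The expectation value is the |φ|²-weighted average of x^2: ∫ x^2|φ|² dx.
With ∫_{−∞}^{∞} x^(2m) e^(−αx²) dx = (2m−1)!!·√π / (2^m α^(m+1/2)), since the A² factors cancel between numerator and denominator, ⟨x²⟩ = 3·b^2/2.
Putting b = 0.702 gives 0.7392.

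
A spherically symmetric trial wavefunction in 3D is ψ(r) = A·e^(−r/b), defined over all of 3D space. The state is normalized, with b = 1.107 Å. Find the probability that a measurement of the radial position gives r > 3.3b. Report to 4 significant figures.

P ≈ 0.03997

With dV = 4πr²dr, the probability is ∫|ψ|² dV over r > 3.3b.
A² is fixed by ∫₀^∞ 4πr²|ψ|² dr = 1, i.e. A² = (π·b^3)^(−1).
Let u = r/b; then A², 4π and the length scale all cancel, so P = ∫_{3.3}^{∞} u^2·e^(-2·u) du ÷ ∫_{0}^{∞} u^2·e^(-2·u) du.
Using ∫ u^2·e^(-2·u) du = -(2·u^2 + 2·u + 1)·e^(-2·u)/4, the numerator is 1469·e^(-33/5)/200 and the denominator is 1/4.
Taking the ratio yields P = 0.039968.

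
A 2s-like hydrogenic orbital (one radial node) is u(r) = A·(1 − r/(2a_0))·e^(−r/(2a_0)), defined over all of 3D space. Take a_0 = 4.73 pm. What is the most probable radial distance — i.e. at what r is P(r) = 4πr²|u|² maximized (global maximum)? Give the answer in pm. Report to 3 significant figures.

r ≈ 24.8 pm

Set d/dr [P(r) = 4πr²|u|²] = 0 and solve for r > 0.
This gives r = a_0·(√(5) + 3).
With a_0 = 4.73, the most probable radial distance is 24.77 pm.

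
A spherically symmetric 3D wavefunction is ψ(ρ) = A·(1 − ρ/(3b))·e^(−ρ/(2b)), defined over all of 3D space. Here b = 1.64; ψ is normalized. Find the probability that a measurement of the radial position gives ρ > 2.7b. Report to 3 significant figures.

P ≈ 0.648

With dV = 4πρ²dρ, the probability is ∫|ψ|² dV over ρ > 2.7b.
The full normalization integral is A²·[8·π·b^3/3] = 1, fixing A².
Let u = ρ/b; then A², 4π and the length scale all cancel, so P = ∫_{2.7}^{∞} u^2·(1 - u/3)^2·e^(-u) du ÷ ∫_{0}^{∞} u^2·(1 - u/3)^2·e^(-u) du.
With ∫ u^2·(1 - u/3)^2·e^(-u) du = (-u^4 + 2·u^3 - 3·u^2 - 6·u - 6)·e^(-u)/9 + C, the region integral is ≈ 0.43197 and the full one is 2/3.
Taking the ratio yields P = 0.6480.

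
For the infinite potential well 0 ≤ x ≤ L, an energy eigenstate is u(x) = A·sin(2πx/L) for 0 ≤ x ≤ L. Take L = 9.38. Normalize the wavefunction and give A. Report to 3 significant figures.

The normalization condition is ∫|u|² dx = 1 from 0 to L.
Using sin²θ = (1 − cos 2θ)/2, with u = A·sin(2πx/L), the integral evaluates to A²·[L/2].
So A² = (L/2)^(−1).
Substituting L = 9.38 gives A² = 0.2132, so A = 0.4618.

A ≈ 0.462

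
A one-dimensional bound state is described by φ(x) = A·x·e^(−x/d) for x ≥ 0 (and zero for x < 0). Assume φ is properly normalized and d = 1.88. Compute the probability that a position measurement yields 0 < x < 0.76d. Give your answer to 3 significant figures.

P ≈ 0.196

The probability is P = ∫ |φ|² dx over [0, 0.76d].
Since A² = 1/(d^3/4), this is the region integral divided by the full normalization integral.
Substituting u = x/d, A² and the length scale cancel in the ratio: P = ∫_{0}^{0.76} u^2·e^(-2·u) du / ∫_{0}^{∞} u^2·e^(-2·u) du.
Using ∫ u^2·e^(-2·u) du = -(2·u^2 + 2·u + 1)·e^(-2·u)/4, the numerator is 1/4 - 2297·e^(-38/25)/2500 and the denominator is 1/4.
Evaluating gives P = 0.1962.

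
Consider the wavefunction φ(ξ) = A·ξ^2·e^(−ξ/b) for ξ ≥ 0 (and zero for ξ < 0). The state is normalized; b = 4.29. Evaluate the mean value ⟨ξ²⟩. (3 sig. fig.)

⟨ξ^2⟩ ≈ 138

⟨ξ²⟩ = ∫ ξ^2 |φ|² dξ over the full domain.
The ratio of the moment integral to the normalization integral gives ⟨ξ²⟩ = 15·b^2/2.
With b = 4.29, ⟨ξ^2⟩ = 138.0.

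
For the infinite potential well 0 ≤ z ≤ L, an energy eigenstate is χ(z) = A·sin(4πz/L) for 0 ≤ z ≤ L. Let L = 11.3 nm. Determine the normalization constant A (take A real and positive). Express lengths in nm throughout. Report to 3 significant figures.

We need A² ∫|f|² dz = 1, taking the integral from 0 to L.
With ∫₀^L sin²(nπz/L) dz = L/2, ∫|χ|² dz = A²·(L/2).
Setting this equal to 1 gives A² = 1/(L/2).
Substituting L = 11.3 gives A² = 0.1770, so A = 0.4207.

A ≈ 0.421 nm^(-1/2)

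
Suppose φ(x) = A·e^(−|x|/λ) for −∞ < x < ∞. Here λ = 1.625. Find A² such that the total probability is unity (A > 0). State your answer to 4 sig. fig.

The normalization condition is ∫|φ|² dx = 1 from −∞ to ∞.
Carrying out the integral gives A² · λ.
Setting this equal to 1 gives A² = 1/(λ).
Substituting λ = 1.625 gives A² = 0.61538, so A = 0.78446.

A^2 ≈ 0.6154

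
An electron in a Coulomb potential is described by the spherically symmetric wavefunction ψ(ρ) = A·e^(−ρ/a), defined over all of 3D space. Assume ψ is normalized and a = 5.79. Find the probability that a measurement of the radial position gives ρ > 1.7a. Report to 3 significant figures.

With dV = 4πρ²dρ, the probability is ∫|ψ|² dV over ρ > 1.7a.
The full normalization integral is A²·[π·a^3] = 1, fixing A².
In terms of u = ρ/a (A², 4π and the length scale all cancel between numerator and denominator), P = [∫_{1.7}^{∞} u^2·e^(-2·u) du] / [∫_{0}^{∞} u^2·e^(-2·u) du].
Using ∫ u^2·e^(-2·u) du = -(2·u^2 + 2·u + 1)·e^(-2·u)/4, the numerator is 509·e^(-17/5)/200 and the denominator is 1/4.
Taking the ratio yields P = 0.3397.

P ≈ 0.340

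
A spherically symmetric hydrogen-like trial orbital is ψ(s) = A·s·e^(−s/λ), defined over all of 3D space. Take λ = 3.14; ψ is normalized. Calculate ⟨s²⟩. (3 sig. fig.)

The expectation value is the |ψ|²-weighted average of s^2: ∫ s^2|ψ|² 4πs² ds.
Since the A² factors cancel between numerator and denominator, ⟨s²⟩ = 15·λ^2/2.
Putting λ = 3.14 gives 73.95.

⟨s^2⟩ ≈ 73.9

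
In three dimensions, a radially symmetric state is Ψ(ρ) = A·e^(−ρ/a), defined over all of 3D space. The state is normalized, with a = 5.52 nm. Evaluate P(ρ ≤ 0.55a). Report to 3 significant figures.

With dV = 4πρ²dρ, the probability is ∫|Ψ|² dV over ρ ≤ 0.55a.
A² is fixed by ∫₀^∞ 4πρ²|Ψ|² dρ = 1, i.e. A² = (π·a^3)^(−1).
Let u = ρ/a; then A², 4π and the length scale all cancel, so P = ∫_{0}^{0.55} u^2·e^(-2·u) du ÷ ∫_{0}^{∞} u^2·e^(-2·u) du.
With ∫ u^2·e^(-2·u) du = -(2·u^2 + 2·u + 1)·e^(-2·u)/4 + C, the region integral is 1/4 - 541·e^(-11/10)/800 and the full one is 1/4.
This evaluates to P = 0.09958.

P ≈ 0.0996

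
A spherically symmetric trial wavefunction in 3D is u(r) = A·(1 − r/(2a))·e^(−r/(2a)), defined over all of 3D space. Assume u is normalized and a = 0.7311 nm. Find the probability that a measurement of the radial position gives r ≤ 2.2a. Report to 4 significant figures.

P ≈ 0.05283

P = ∫ |u|² 4πr² dr over r ≤ 2.2a.
The full normalization integral is A²·[8·π·a^3] = 1, fixing A².
Substituting t = r/a, A², 4π and the length scale all cancel in the ratio: P = ∫_{0}^{2.2} t^2·(1 - t/2)^2·e^(-t) dt / ∫_{0}^{∞} t^2·(1 - t/2)^2·e^(-t) dt.
With ∫ t^2·(1 - t/2)^2·e^(-t) dt = -(t^4/4 + t^2 + 2·t + 2)·e^(-t) + C, the region integral is ≈ 0.105665 and the full one is 2.
This evaluates to P = 0.052832.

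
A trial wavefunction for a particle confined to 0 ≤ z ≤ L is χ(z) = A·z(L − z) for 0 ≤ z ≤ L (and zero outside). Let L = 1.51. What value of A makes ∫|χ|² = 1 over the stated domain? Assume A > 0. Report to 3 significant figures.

The normalization condition is ∫|χ|² dz = 1 from 0 to L.
Carrying out the integral gives A² · L^5/30.
Setting this equal to 1 gives A² = 1/(L^5/30).
With L = 1.51: A² = 3.822 and A = 1.955.

A ≈ 1.95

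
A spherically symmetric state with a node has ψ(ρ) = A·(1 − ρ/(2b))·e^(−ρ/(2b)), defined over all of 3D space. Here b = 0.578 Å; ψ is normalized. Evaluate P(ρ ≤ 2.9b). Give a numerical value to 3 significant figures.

P ≈ 0.0676

Integrate the radial probability density 4πρ²|ψ|² over ρ ≤ 2.9b.
Normalization gives A² = 1/(8·π·b^3).
Let u = ρ/b; then A², 4π and the length scale all cancel, so P = ∫_{0}^{2.9} u^2·(1 - u/2)^2·e^(-u) du ÷ ∫_{0}^{∞} u^2·(1 - u/2)^2·e^(-u) du.
An antiderivative of u^2·(1 - u/2)^2·e^(-u) is -(u^4/4 + u^2 + 2·u + 2)·e^(-u); evaluating from 0 to 2.9 gives ≈ 0.13515, while the full integral is 2.
The region integral divided by the full integral gives P = 0.06758.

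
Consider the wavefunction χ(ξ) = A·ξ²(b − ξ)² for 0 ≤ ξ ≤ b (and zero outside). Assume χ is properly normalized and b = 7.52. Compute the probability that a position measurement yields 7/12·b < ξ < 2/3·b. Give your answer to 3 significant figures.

P ≈ 0.157

The probability is P = ∫ |χ|² dξ over [7/12·b, 2/3·b].
The normalization integral ∫|χ|²dξ over the whole domain equals b^9/630·A², and A² cancels in the ratio.
Substituting u = ξ/b, A² and the length scale cancel in the ratio: P = ∫_{7/12}^{2/3} u^4·(1 - u)^4 du / ∫_{0}^{1} u^4·(1 - u)^4 du.
Using ∫ u^4·(1 - u)^4 du = u^5·(70·u^4 - 315·u^3 + 540·u^2 - 420·u + 126)/630, the numerator is ≈ 0.00024997 and the denominator is 1/630.
The result is P = 0.1575.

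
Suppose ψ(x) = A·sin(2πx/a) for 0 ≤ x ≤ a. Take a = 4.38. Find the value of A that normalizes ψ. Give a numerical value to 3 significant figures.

A ≈ 0.676

Normalization requires ∫|ψ|² dx = 1, integrated from 0 to a.
With ∫₀^a sin²(nπx/a) dx = a/2, with ψ = A·sin(2πx/a), the integral evaluates to A²·[a/2].
Setting this equal to 1 gives A² = 1/(a/2).
Plugging in a = 4.38 yields A = 0.6757.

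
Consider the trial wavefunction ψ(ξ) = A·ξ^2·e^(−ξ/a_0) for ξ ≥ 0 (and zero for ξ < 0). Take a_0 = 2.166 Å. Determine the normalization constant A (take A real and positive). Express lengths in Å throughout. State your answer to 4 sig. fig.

We need A² ∫|f|² dξ = 1, taking the integral from 0 to ∞.
Carrying out the integral gives A² · 3·a_0^5/4.
Hence A² = 1/[3·a_0^5/4].
With a_0 = 2.166: A² = 0.027967 and A = 0.16723.

A ≈ 0.1672 Å^(-5/2)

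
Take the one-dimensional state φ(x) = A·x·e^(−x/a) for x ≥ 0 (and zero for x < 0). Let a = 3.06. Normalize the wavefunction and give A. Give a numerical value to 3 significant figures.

The normalization condition is ∫|φ|² dx = 1 from 0 to ∞.
Carrying out the integral gives A² · a^3/4.
So A² = (a^3/4)^(−1).
Substituting a = 3.06 gives A² = 0.1396, so A = 0.3736.

A ≈ 0.374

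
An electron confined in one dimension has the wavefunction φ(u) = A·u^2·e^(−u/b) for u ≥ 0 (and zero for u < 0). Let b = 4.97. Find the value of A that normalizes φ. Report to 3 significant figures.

A ≈ 0.0210

We need A² ∫|f|² du = 1, taking the integral from 0 to ∞.
Carrying out the integral gives A² · 3·b^5/4.
Setting this equal to 1 gives A² = 1/(3·b^5/4).
Plugging in b = 4.97 yields A = 0.02097.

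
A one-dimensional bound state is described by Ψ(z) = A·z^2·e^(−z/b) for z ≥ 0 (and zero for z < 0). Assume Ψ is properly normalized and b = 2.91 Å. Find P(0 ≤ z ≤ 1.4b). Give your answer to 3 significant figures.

P = ∫_{0}^{1.4b} |Ψ(z)|² dz.
With A² fixed by ∫|Ψ|² = 1, i.e. A² = (3·b^5/4)^(−1), substitute and integrate.
Let u = z/b; then A² and the length scale cancel, so P = ∫_{0}^{1.4} u^4·e^(-2·u) du ÷ ∫_{0}^{∞} u^4·e^(-2·u) du.
An antiderivative of u^4·e^(-2·u) is -(u^4/2 + u^3 + 3·u^2/2 + 3·u/2 + 3/4)·e^(-2·u); evaluating from 0 to 1.4 gives ≈ 0.11424, while the full integral is 3/4.
This works out to P = 0.1523.

P ≈ 0.152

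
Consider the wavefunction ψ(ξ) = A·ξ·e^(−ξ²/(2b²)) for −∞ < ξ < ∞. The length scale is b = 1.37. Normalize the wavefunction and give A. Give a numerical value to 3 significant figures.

We need A² ∫|f|² dξ = 1, taking the integral from −∞ to ∞.
With ∫_{−∞}^{∞} ξ^(2m) e^(−αξ²) dξ = (2m−1)!!·√π / (2^m α^(m+1/2)), with ψ = A·ξ·e^(−ξ²/(2b²)), the integral evaluates to A²·[√(π)·b^3/2].
Hence A² = 1/[√(π)·b^3/2].
Plugging in b = 1.37 yields A = 0.6624.

A ≈ 0.662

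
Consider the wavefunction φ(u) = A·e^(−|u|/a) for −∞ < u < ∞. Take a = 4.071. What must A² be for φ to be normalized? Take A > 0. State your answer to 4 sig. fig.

A^2 ≈ 0.2456

We need A² ∫|f|² du = 1, taking the integral from −∞ to ∞.
∫|φ|² du = A²·(a).
Hence A² = 1/[a].
Plugging in a = 4.071 yields A = 0.49562.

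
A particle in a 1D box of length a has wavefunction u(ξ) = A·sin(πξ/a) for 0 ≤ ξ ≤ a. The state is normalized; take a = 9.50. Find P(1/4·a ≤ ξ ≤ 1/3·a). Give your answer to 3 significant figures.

P ≈ 0.105

|u|² is the probability density, so P = ∫_{1/4·a}^{1/3·a} |u|² dξ.
Since A² = 1/(a/2), this is the region integral divided by the full normalization integral.
Substituting t = ξ/a, A² and the length scale cancel in the ratio: P = ∫_{1/4}^{1/3} sin(π·t)^2 dt / ∫_{0}^{1} sin(π·t)^2 dt.
With ∫ sin(π·t)^2 dt = t/2 - sin(2·π·t)/(4·π) + C, the region integral is -√(3)/(8·π) + 1/24 + 1/(4·π) and the full one is 1/2.
Taking the ratio, P = (-3·√(3) + π + 6)/(12·π).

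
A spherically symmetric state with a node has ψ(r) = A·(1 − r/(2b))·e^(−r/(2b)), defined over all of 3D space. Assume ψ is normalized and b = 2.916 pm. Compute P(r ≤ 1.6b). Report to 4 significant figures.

P ≈ 0.05125

P = ∫ |ψ|² 4πr² dr over r ≤ 1.6b.
A² is fixed by ∫₀^∞ 4πr²|ψ|² dr = 1, i.e. A² = (8·π·b^3)^(−1).
Let u = r/b; then A², 4π and the length scale all cancel, so P = ∫_{0}^{1.6} u^2·(1 - u/2)^2·e^(-u) du ÷ ∫_{0}^{∞} u^2·(1 - u/2)^2·e^(-u) du.
Using ∫ u^2·(1 - u/2)^2·e^(-u) du = -(u^4/4 + u^2 + 2·u + 2)·e^(-u), the numerator is 2 - 5874·e^(-8/5)/625 and the denominator is 2.
Taking the ratio yields P = 0.051248.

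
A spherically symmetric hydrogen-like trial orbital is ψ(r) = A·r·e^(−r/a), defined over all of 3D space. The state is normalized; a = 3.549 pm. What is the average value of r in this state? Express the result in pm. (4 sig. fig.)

The expectation value is the |ψ|²-weighted average of r: ∫ r|ψ|² 4πr² dr.
With ∫₀^∞ r^5 e^(−αr) dr = 5!/α^6, since the A² factors cancel between numerator and denominator, ⟨r⟩ = 5·a/2.
With a = 3.549, ⟨r⟩ = 8.8725.

⟨r⟩ ≈ 8.873 pm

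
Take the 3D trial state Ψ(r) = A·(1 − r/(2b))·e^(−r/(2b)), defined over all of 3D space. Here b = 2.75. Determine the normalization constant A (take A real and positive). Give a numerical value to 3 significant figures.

We need A² ∫|f|² 4πr² dr = 1, taking the integral from 0 to ∞.
(Spherical symmetry: dV = 4πr² dr.)
Carrying out the integral gives A² · 8·π·b^3.
So A² = (8·π·b^3)^(−1).
Plugging in b = 2.75 yields A = 0.04374.

A ≈ 0.0437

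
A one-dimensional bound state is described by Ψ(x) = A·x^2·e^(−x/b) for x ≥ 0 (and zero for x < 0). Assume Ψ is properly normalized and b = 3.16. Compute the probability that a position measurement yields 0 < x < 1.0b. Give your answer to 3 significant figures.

P ≈ 0.0527

|Ψ|² is the probability density, so P = ∫_{0}^{1.0b} |Ψ|² dx.
Since A² = 1/(3·b^5/4), this is the region integral divided by the full normalization integral.
Substituting u = x/b, A² and the length scale cancel in the ratio: P = ∫_{0}^{1.0} u^4·e^(-2·u) du / ∫_{0}^{∞} u^4·e^(-2·u) du.
With ∫ u^4·e^(-2·u) du = -(u^4/2 + u^3 + 3·u^2/2 + 3·u/2 + 3/4)·e^(-2·u) + C, the region integral is 3/4 - 21·e^(-2)/4 and the full one is 3/4.
The result is P = 0.05265.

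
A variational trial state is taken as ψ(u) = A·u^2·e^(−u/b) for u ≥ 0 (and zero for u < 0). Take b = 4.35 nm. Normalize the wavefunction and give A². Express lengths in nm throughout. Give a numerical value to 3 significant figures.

A^2 ≈ 0.000856 nm^(-5)

The normalization condition is ∫|ψ|² du = 1 from 0 to ∞.
With ∫₀^∞ u^4 e^(−αu) du = 4!/α^5, carrying out the integral gives A² · 3·b^5/4.
With b = 4.35: A² = 0.0008560 and A = 0.02926.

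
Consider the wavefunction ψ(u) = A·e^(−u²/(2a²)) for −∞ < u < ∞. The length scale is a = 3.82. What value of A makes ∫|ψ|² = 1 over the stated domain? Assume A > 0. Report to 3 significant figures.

Require ∫ |ψ|² du = 1 over the whole domain.
Carrying out the integral gives A² · √(π)·a.
With a = 3.82: A² = 0.1477 and A = 0.3843.

A ≈ 0.384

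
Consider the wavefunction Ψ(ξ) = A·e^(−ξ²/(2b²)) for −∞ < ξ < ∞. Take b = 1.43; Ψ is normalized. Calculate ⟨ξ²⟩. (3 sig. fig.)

⟨ξ^2⟩ ≈ 1.02

By definition ⟨ξ²⟩ = ∫ ξ^2 |Ψ(ξ)|² dξ.
Using the Gaussian integral ∫_{−∞}^{∞} e^(−αξ²) dξ = √(π/α), evaluating both integrals, ⟨ξ²⟩ = b^2/2.
Putting b = 1.43 gives 1.022.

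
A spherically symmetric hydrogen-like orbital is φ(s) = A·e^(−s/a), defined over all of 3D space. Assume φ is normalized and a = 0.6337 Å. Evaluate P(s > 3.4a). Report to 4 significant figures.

P ≈ 0.03444

Integrate the radial probability density 4πs²|φ|² over s > 3.4a.
The full normalization integral is A²·[π·a^3] = 1, fixing A².
Let u = s/a; then A², 4π and the length scale all cancel, so P = ∫_{3.4}^{∞} u^2·e^(-2·u) du ÷ ∫_{0}^{∞} u^2·e^(-2·u) du.
An antiderivative of u^2·e^(-2·u) is -(2·u^2 + 2·u + 1)·e^(-2·u)/4; evaluating from 3.4 to ∞ gives 773·e^(-34/5)/100, while the full integral is 1/4.
The region integral divided by the full integral gives P = 0.034438.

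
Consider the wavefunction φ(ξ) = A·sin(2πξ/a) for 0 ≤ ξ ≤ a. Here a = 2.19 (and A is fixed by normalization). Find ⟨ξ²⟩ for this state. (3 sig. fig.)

By definition ⟨ξ²⟩ = ∫ ξ^2 |φ(ξ)|² dξ.
Evaluating both integrals, ⟨ξ²⟩ = -a^2/(8·π^2) + a^2/3.
Putting a = 2.19 gives 1.538.

⟨ξ^2⟩ ≈ 1.54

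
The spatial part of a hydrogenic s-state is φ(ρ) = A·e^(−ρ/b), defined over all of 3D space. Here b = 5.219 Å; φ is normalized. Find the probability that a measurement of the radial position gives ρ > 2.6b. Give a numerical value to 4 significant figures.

P ≈ 0.1088

P = ∫ |φ|² 4πρ² dρ over ρ > 2.6b.
Normalization gives A² = 1/(π·b^3).
In terms of u = ρ/b (A², 4π and the length scale all cancel between numerator and denominator), P = [∫_{2.6}^{∞} u^2·e^(-2·u) du] / [∫_{0}^{∞} u^2·e^(-2·u) du].
An antiderivative of u^2·e^(-2·u) is -(2·u^2 + 2·u + 1)·e^(-2·u)/4; evaluating from 2.6 to ∞ gives 493·e^(-26/5)/100, while the full integral is 1/4.
The region integral divided by the full integral gives P = 0.10879.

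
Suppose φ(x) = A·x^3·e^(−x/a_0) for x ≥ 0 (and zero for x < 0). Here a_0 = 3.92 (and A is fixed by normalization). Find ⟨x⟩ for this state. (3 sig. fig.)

⟨x⟩ = ∫ x |φ|² dx over the full domain.
Using ∫₀^∞ xⁿ e^(−αx) dx = n!/αⁿ⁺¹, evaluating both integrals, ⟨x⟩ = 7·a_0/2.
With a_0 = 3.92, ⟨x⟩ = 13.72.

⟨x⟩ ≈ 13.7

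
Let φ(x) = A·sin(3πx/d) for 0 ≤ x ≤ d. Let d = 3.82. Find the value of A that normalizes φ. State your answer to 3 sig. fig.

We need A² ∫|f|² dx = 1, taking the integral from 0 to d.
Using sin²θ = (1 − cos 2θ)/2, the integral (without the A² prefactor) comes out to d/2.
Setting this equal to 1 gives A² = 1/(d/2).
Plugging in d = 3.82 yields A = 0.7236.

A ≈ 0.724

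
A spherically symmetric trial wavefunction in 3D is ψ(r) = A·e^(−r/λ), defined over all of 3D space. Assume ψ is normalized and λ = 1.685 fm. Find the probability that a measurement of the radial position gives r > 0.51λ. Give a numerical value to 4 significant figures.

With dV = 4πr²dr, the probability is ∫|ψ|² dV over r > 0.51λ.
The full normalization integral is A²·[π·λ^3] = 1, fixing A².
Let u = r/λ; then A², 4π and the length scale all cancel, so P = ∫_{0.51}^{∞} u^2·e^(-2·u) du ÷ ∫_{0}^{∞} u^2·e^(-2·u) du.
An antiderivative of u^2·e^(-2·u) is -(2·u^2 + 2·u + 1)·e^(-2·u)/4; evaluating from 0.51 to ∞ gives ≈ 0.228996, while the full integral is 1/4.
The region integral divided by the full integral gives P = 0.91598.

P ≈ 0.9160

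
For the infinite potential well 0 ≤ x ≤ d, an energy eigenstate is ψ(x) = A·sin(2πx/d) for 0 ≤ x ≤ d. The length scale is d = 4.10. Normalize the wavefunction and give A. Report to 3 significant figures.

Require ∫ |ψ|² dx = 1 over the whole domain.
Using sin²θ = (1 − cos 2θ)/2, ∫|ψ|² dx = A²·(d/2).
Setting this equal to 1 gives A² = 1/(d/2).
Substituting d = 4.10 gives A² = 0.4878, so A = 0.6984.

A ≈ 0.698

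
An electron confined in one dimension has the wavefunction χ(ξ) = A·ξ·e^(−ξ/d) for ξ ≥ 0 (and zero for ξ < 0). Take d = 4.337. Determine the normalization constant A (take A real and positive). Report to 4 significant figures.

A ≈ 0.2214

Normalization requires ∫|χ|² dξ = 1, integrated from 0 to ∞.
With χ = A·ξ·e^(−ξ/d), the integral evaluates to A²·[d^3/4].
Hence A² = 1/[d^3/4].
Plugging in d = 4.337 yields A = 0.22143.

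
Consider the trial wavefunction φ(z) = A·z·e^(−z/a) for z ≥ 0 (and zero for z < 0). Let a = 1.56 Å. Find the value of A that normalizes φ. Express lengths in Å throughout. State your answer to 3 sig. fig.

A ≈ 1.03 Å^(-3/2)

The normalization condition is ∫|φ|² dz = 1 from 0 to ∞.
Recall ∫₀^∞ z^m e^(−z/β) dz = m!·β^(m+1), with φ = A·z·e^(−z/a), the integral evaluates to A²·[a^3/4].
Hence A² = 1/[a^3/4].
With a = 1.56: A² = 1.054 and A = 1.026.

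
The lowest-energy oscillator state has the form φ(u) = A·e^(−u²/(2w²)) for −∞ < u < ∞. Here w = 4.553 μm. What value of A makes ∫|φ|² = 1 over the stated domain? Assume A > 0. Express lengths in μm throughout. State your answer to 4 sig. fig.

Normalization requires ∫|φ|² du = 1, integrated from −∞ to ∞.
Using the Gaussian integral ∫_{−∞}^{∞} e^(−αu²) du = √(π/α), ∫|φ|² du = A²·(√(π)·w).
Plugging in w = 4.553 yields A = 0.35202.

A ≈ 0.3520 μm^(-1/2)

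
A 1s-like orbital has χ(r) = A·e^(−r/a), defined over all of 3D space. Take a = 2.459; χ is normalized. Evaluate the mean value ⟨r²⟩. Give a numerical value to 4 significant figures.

⟨r²⟩ = ∫ r^2 |χ|² 4πr² dr over the full domain.
The ratio of the moment integral to the normalization integral gives ⟨r²⟩ = 3·a^2.
Putting a = 2.459 gives 18.140.

⟨r^2⟩ ≈ 18.14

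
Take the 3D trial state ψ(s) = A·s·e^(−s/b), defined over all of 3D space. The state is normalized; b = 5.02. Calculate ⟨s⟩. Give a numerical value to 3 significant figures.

By definition ⟨s⟩ = ∫ s |ψ(s)|² 4πs² ds.
Using ∫₀^∞ sⁿ e^(−αs) ds = n!/αⁿ⁺¹, the ratio of the moment integral to the normalization integral gives ⟨s⟩ = 5·b/2.
With b = 5.02, ⟨s⟩ = 12.55.

⟨s⟩ ≈ 12.6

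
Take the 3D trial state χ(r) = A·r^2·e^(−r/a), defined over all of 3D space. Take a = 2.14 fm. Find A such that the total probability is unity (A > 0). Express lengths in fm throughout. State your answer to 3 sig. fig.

We need A² ∫|f|² 4πr² dr = 1, taking the integral from 0 to ∞.
(Spherical symmetry: dV = 4πr² dr.)
Using ∫₀^∞ rⁿ e^(−αr) dr = n!/αⁿ⁺¹, ∫|χ|² 4πr² dr = A²·(45·π·a^7/2).
Plugging in a = 2.14 yields A = 0.008296.

A ≈ 0.00830 fm^(-7/2)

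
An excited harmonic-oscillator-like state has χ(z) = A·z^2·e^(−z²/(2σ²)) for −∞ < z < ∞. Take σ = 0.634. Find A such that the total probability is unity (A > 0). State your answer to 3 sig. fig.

Require ∫ |χ|² dz = 1 over the whole domain.
Using the Gaussian integral ∫_{−∞}^{∞} e^(−αz²) dz = √(π/α), with χ = A·z^2·e^(−z²/(2σ²)), the integral evaluates to A²·[3·√(π)·σ^5/4].
Plugging in σ = 0.634 yields A = 2.710.

A ≈ 2.71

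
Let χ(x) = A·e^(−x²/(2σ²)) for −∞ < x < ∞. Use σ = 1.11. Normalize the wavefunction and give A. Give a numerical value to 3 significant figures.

A ≈ 0.713

Require ∫ |χ|² dx = 1 over the whole domain.
Using the Gaussian integral ∫_{−∞}^{∞} e^(−αx²) dx = √(π/α), with χ = A·e^(−x²/(2σ²)), the integral evaluates to A²·[√(π)·σ].
Substituting σ = 1.11 gives A² = 0.5083, so A = 0.7129.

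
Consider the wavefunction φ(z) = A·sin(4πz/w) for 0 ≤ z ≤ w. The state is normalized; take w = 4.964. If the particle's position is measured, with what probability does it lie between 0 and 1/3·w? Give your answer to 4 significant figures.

|φ|² is the probability density, so P = ∫_{0}^{1/3·w} |φ|² dz.
Since A² = 1/(w/2), this is the region integral divided by the full normalization integral.
Substituting u = z/w, A² and the length scale cancel in the ratio: P = ∫_{0}^{1/3} sin(4·π·u)^2 du / ∫_{0}^{1} sin(4·π·u)^2 du.
An antiderivative of sin(4·π·u)^2 is u/2 - sin(4·π·u)·cos(4·π·u)/(8·π); evaluating from 0 to 1/3 gives -√(3)/(32·π) + 1/6, while the full integral is 1/2.
Taking the ratio, P = (-√(3)/16 + π/3)/π.

P ≈ 0.2989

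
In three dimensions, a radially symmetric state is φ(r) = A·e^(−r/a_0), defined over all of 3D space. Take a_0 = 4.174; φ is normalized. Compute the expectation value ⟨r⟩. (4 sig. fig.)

⟨r⟩ = ∫ r |φ|² 4πr² dr over the full domain.
Evaluating both integrals, ⟨r⟩ = 3·a_0/2.
Putting a_0 = 4.174 gives 6.2610.

⟨r⟩ ≈ 6.261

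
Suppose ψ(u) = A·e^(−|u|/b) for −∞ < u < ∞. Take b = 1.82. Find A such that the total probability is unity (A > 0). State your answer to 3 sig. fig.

Require ∫ |ψ|² du = 1 over the whole domain.
Using ∫₀^∞ uⁿ e^(−αu) du = n!/αⁿ⁺¹, ∫|ψ|² du = A²·(b).
Hence A² = 1/[b].
With b = 1.82: A² = 0.5495 and A = 0.7412.

A ≈ 0.741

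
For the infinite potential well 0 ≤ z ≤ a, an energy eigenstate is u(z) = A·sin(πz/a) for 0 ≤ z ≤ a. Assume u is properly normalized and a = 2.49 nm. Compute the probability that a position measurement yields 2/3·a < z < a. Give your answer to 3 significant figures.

|u|² is the probability density, so P = ∫_{2/3·a}^{a} |u|² dz.
With A² fixed by ∫|u|² = 1, i.e. A² = (a/2)^(−1), substitute and integrate.
Let t = z/a; then A² and the length scale cancel, so P = ∫_{2/3}^{1} sin(π·t)^2 dt ÷ ∫_{0}^{1} sin(π·t)^2 dt.
An antiderivative of sin(π·t)^2 is t/2 - sin(2·π·t)/(4·π); evaluating from 2/3 to 1 gives -√(3)/(8·π) + 1/6, while the full integral is 1/2.
Evaluating gives P = (-√(3)/4 + π/3)/π.

P ≈ 0.196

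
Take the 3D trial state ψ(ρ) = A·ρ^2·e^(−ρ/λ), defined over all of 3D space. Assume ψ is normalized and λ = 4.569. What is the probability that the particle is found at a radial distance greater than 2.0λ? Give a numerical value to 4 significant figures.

P ≈ 0.8893

P = ∫ |ψ|² 4πρ² dρ over ρ > 2.0λ.
Normalization gives A² = 1/(45·π·λ^7/2).
Let u = ρ/λ; then A², 4π and the length scale all cancel, so P = ∫_{2.0}^{∞} u^6·e^(-2·u) du ÷ ∫_{0}^{∞} u^6·e^(-2·u) du.
An antiderivative of u^6·e^(-2·u) is -(4·u^6 + 12·u^5 + 30·u^4 + 60·u^3 + 90·u^2 + 90·u + 45)·e^(-2·u)/8; evaluating from 2.0 to ∞ gives 2185·e^(-4)/8, while the full integral is 45/8.
This evaluates to P = 0.88933.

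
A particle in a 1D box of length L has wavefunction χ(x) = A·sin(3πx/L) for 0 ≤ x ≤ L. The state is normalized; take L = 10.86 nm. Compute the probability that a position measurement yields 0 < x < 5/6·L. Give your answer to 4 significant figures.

|χ|² is the probability density, so P = ∫_{0}^{5/6·L} |χ|² dx.
The normalization integral ∫|χ|²dx over the whole domain equals L/2·A², and A² cancels in the ratio.
Substituting u = x/L, A² and the length scale cancel in the ratio: P = ∫_{0}^{5/6} sin(3·π·u)^2 du / ∫_{0}^{1} sin(3·π·u)^2 du.
Using ∫ sin(3·π·u)^2 du = u/2 - sin(6·π·u)/(12·π), the numerator is 5/12 and the denominator is 1/2.
The result is P = 5/6.

P ≈ 0.8333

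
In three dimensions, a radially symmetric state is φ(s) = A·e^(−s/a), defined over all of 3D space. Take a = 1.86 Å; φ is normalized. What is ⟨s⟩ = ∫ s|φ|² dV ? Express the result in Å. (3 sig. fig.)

By definition ⟨s⟩ = ∫ s |φ(s)|² 4πs² ds.
With ∫₀^∞ s^3 e^(−αs) ds = 3!/α^4, since the A² factors cancel between numerator and denominator, ⟨s⟩ = 3·a/2.
Putting a = 1.86 gives 2.790.

⟨s⟩ ≈ 2.79 Å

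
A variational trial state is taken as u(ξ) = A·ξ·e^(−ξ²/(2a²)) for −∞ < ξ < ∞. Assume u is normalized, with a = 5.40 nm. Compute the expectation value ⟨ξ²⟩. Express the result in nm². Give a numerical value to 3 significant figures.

The expectation value is the |u|²-weighted average of ξ^2: ∫ ξ^2|u|² dξ.
With ∫_{−∞}^{∞} ξ^(2m) e^(−αξ²) dξ = (2m−1)!!·√π / (2^m α^(m+1/2)), evaluating both integrals, ⟨ξ²⟩ = 3·a^2/2.
Putting a = 5.40 gives 43.74.

⟨ξ^2⟩ ≈ 43.7 nm^2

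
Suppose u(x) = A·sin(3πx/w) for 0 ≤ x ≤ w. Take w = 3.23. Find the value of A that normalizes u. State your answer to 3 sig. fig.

A ≈ 0.787

The normalization condition is ∫|u|² dx = 1 from 0 to w.
∫|u|² dx = A²·(w/2).
Plugging in w = 3.23 yields A = 0.7869.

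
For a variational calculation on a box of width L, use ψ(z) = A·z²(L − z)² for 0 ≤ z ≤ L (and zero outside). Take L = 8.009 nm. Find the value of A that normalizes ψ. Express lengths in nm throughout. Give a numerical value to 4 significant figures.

Normalization requires ∫|ψ|² dz = 1, integrated from 0 to L.
With ψ = A·z²(L − z)², the integral evaluates to A²·[L^9/630].
So A² = (L^9/630)^(−1).
Plugging in L = 8.009 yields A = 0.0021556.

A ≈ 0.002156 nm^(-9/2)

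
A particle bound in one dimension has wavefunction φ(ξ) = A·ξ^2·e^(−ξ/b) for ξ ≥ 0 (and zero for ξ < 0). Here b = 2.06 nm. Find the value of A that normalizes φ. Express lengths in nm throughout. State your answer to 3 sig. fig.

A ≈ 0.190 nm^(-5/2)

The normalization condition is ∫|φ|² dξ = 1 from 0 to ∞.
Carrying out the integral gives A² · 3·b^5/4.
Hence A² = 1/[3·b^5/4].
With b = 2.06: A² = 0.03594 and A = 0.1896.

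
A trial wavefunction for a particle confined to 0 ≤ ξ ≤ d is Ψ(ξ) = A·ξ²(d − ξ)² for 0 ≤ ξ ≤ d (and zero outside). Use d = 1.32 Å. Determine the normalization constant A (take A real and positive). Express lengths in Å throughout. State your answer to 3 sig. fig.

A ≈ 7.20 Å^(-9/2)

Require ∫ |Ψ|² dξ = 1 over the whole domain.
Expanding the polynomial and integrating term by term, carrying out the integral gives A² · d^9/630.
Setting this equal to 1 gives A² = 1/(d^9/630).
Plugging in d = 1.32 yields A = 7.196.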